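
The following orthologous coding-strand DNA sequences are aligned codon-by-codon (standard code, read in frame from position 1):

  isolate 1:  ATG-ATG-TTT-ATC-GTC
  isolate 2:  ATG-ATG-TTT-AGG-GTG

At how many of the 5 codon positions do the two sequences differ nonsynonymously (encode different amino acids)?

1

Codon 1: ATG Met / ATG Met — identical.
Codon 2: ATG Met / ATG Met — identical.
Codon 3: TTT Phe / TTT Phe — identical.
Codon 4: ATC Ile / AGG Arg — nonsynonymous.
Codon 5: GTC Val / GTG Val — synonymous.
Nonsynonymous differences: 1.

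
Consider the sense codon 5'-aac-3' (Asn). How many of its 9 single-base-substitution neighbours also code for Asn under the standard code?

Position 1: none → 0 synonymous.
Position 2: none → 0 synonymous.
Position 3: AAU → 1 synonymous.
Total: 0 + 0 + 1 = 1.

1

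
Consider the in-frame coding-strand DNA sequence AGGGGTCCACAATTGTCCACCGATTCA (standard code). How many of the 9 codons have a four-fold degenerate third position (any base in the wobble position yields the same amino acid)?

Codon 1 AGG (Arg): third position 2-fold.
Codon 2 GGT (Gly): third position 4-fold.
Codon 3 CCA (Pro): third position 4-fold.
Codon 4 CAA (Gln): third position 2-fold.
Codon 5 TTG (Leu): third position 2-fold.
Codon 6 TCC (Ser): third position 4-fold.
Codon 7 ACC (Thr): third position 4-fold.
Codon 8 GAT (Asp): third position 2-fold.
Codon 9 TCA (Ser): third position 4-fold.
Four-fold degenerate third positions: 5.

5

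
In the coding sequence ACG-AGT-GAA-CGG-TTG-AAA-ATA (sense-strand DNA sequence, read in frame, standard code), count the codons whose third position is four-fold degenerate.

Codon 1 ACG (Thr): third position 4-fold.
Codon 2 AGT (Ser): third position 2-fold.
Codon 3 GAA (Glu): third position 2-fold.
Codon 4 CGG (Arg): third position 4-fold.
Codon 5 TTG (Leu): third position 2-fold.
Codon 6 AAA (Lys): third position 2-fold.
Codon 7 ATA (Ile): third position 3-fold.
Four-fold degenerate third positions: 2.

2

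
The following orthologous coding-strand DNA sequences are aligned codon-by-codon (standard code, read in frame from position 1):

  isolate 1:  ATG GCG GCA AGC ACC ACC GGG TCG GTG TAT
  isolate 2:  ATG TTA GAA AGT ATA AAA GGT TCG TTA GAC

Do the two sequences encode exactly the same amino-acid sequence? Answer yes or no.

Codon 1: ATG Met / ATG Met — identical.
Codon 2: GCG Ala / TTA Leu — nonsynonymous.
Codon 3: GCA Ala / GAA Glu — nonsynonymous.
Codon 4: AGC Ser / AGT Ser — synonymous.
Codon 5: ACC Thr / ATA Ile — nonsynonymous.
Codon 6: ACC Thr / AAA Lys — nonsynonymous.
Codon 7: GGG Gly / GGT Gly — synonymous.
Codon 8: TCG Ser / TCG Ser — identical.
Codon 9: GTG Val / TTA Leu — nonsynonymous.
Codon 10: TAT Tyr / GAC Asp — nonsynonymous.
Nonsynonymous differences: 6 → different protein.

no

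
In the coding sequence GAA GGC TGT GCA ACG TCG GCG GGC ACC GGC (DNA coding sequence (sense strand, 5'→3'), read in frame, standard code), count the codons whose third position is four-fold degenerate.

Codon 1 GAA (Glu): third position 2-fold.
Codon 2 GGC (Gly): third position 4-fold.
Codon 3 TGT (Cys): third position 2-fold.
Codon 4 GCA (Ala): third position 4-fold.
Codon 5 ACG (Thr): third position 4-fold.
Codon 6 TCG (Ser): third position 4-fold.
Codon 7 GCG (Ala): third position 4-fold.
Codon 8 GGC (Gly): third position 4-fold.
Codon 9 ACC (Thr): third position 4-fold.
Codon 10 GGC (Gly): third position 4-fold.
Four-fold degenerate third positions: 8.

8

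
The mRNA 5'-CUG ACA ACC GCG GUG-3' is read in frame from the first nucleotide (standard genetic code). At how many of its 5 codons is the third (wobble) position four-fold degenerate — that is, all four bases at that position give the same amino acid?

5

Codon 1 CUG (Leu): third position 4-fold.
Codon 2 ACA (Thr): third position 4-fold.
Codon 3 ACC (Thr): third position 4-fold.
Codon 4 GCG (Ala): third position 4-fold.
Codon 5 GUG (Val): third position 4-fold.
Four-fold degenerate third positions: 5.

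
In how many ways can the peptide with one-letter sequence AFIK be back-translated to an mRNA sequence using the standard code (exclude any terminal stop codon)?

Ala: 4 codons.
Phe: 2 codons.
Ile: 3 codons.
Lys: 2 codons.
4 × 2 × 3 × 2 = 48.

48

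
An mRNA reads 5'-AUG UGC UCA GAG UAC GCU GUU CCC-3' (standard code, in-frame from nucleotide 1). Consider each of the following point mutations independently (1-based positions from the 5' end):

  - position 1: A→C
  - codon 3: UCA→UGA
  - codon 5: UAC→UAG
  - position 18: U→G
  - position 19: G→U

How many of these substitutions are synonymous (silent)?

1

Codon 1: AUG (Met) → CUG (Leu) — missense.
Codon 3: UCA (Ser) → UGA (Stop) — nonsense.
Codon 5: UAC (Tyr) → UAG (Stop) — nonsense.
Codon 6: GCU (Ala) → GCG (Ala) — synonymous.
Codon 7: GUU (Val) → UUU (Phe) — missense.
Synonymous: 1 of 5.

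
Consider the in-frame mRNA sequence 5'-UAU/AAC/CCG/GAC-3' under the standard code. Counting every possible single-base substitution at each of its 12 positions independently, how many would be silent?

6

Codon 1 (UAU, Tyr): 1 synonymous substitution.
Codon 2 (AAC, Asn): 1 synonymous substitution.
Codon 3 (CCG, Pro): 3 synonymous substitutions.
Codon 4 (GAC, Asp): 1 synonymous substitution.
Total: 1 + 1 + 3 + 1 = 6.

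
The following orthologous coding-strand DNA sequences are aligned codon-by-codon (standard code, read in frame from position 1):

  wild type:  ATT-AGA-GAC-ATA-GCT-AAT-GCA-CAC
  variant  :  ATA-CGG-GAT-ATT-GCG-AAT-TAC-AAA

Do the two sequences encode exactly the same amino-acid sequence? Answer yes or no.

no

Codon 1: ATT Ile / ATA Ile — synonymous.
Codon 2: AGA Arg / CGG Arg — synonymous.
Codon 3: GAC Asp / GAT Asp — synonymous.
Codon 4: ATA Ile / ATT Ile — synonymous.
Codon 5: GCT Ala / GCG Ala — synonymous.
Codon 6: AAT Asn / AAT Asn — identical.
Codon 7: GCA Ala / TAC Tyr — nonsynonymous.
Codon 8: CAC His / AAA Lys — nonsynonymous.
Nonsynonymous differences: 2 → different protein.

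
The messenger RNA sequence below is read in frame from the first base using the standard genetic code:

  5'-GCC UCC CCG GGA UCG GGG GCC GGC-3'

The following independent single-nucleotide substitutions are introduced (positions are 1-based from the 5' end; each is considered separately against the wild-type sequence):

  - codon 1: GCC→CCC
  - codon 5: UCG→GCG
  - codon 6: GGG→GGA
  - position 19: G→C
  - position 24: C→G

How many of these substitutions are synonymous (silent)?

2

Codon 1: GCC (Ala) → CCC (Pro) — missense.
Codon 5: UCG (Ser) → GCG (Ala) — missense.
Codon 6: GGG (Gly) → GGA (Gly) — synonymous.
Codon 7: GCC (Ala) → CCC (Pro) — missense.
Codon 8: GGC (Gly) → GGG (Gly) — synonymous.
Synonymous: 2 of 5.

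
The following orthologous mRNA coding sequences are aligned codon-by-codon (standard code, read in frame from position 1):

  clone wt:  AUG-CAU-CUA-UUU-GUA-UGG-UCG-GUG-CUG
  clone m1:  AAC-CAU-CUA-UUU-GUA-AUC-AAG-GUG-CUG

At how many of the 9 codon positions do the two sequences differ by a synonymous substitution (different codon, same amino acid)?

0

Codon 1: AUG Met / AAC Asn — nonsynonymous.
Codon 2: CAU His / CAU His — identical.
Codon 3: CUA Leu / CUA Leu — identical.
Codon 4: UUU Phe / UUU Phe — identical.
Codon 5: GUA Val / GUA Val — identical.
Codon 6: UGG Trp / AUC Ile — nonsynonymous.
Codon 7: UCG Ser / AAG Lys — nonsynonymous.
Codon 8: GUG Val / GUG Val — identical.
Codon 9: CUG Leu / CUG Leu — identical.
Synonymous differences: 0.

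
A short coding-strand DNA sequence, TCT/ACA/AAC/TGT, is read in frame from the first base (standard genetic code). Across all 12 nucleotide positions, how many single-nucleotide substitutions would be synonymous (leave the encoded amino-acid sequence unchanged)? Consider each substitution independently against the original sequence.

8

Codon 1 (TCT, Ser): 3 synonymous substitutions.
Codon 2 (ACA, Thr): 3 synonymous substitutions.
Codon 3 (AAC, Asn): 1 synonymous substitution.
Codon 4 (TGT, Cys): 1 synonymous substitution.
Total: 3 + 3 + 1 + 1 = 8.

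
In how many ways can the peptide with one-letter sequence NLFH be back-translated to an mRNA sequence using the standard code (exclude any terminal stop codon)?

Asn: 2 codons.
Leu: 6 codons.
Phe: 2 codons.
His: 2 codons.
2 × 6 × 2 × 2 = 48.

48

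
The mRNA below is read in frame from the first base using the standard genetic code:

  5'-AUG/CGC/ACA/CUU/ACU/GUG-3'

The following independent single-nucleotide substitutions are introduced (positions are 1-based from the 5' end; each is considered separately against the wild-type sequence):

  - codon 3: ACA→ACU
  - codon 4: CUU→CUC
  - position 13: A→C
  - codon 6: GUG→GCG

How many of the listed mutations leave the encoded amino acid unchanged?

Codon 3: ACA (Thr) → ACU (Thr) — synonymous.
Codon 4: CUU (Leu) → CUC (Leu) — synonymous.
Codon 5: ACU (Thr) → CCU (Pro) — missense.
Codon 6: GUG (Val) → GCG (Ala) — missense.
Synonymous: 2 of 4.

2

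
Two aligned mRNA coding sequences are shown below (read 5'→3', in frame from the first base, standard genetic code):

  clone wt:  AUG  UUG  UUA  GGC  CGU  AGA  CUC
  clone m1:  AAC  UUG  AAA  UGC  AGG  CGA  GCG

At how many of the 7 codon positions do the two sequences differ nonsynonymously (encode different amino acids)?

Codon 1: AUG Met / AAC Asn — nonsynonymous.
Codon 2: UUG Leu / UUG Leu — identical.
Codon 3: UUA Leu / AAA Lys — nonsynonymous.
Codon 4: GGC Gly / UGC Cys — nonsynonymous.
Codon 5: CGU Arg / AGG Arg — synonymous.
Codon 6: AGA Arg / CGA Arg — synonymous.
Codon 7: CUC Leu / GCG Ala — nonsynonymous.
Nonsynonymous differences: 4.

4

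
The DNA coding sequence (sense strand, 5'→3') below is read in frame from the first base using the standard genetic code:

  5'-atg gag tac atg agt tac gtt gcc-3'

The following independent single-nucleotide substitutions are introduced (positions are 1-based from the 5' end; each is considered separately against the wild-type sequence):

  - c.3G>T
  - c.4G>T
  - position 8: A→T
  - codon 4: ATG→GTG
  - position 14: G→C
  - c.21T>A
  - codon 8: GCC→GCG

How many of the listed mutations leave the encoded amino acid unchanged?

2

Codon 1: ATG (Met) → ATT (Ile) — missense.
Codon 2: GAG (Glu) → TAG (Stop) — nonsense.
Codon 3: TAC (Tyr) → TTC (Phe) — missense.
Codon 4: ATG (Met) → GTG (Val) — missense.
Codon 5: AGT (Ser) → ACT (Thr) — missense.
Codon 7: GTT (Val) → GTA (Val) — synonymous.
Codon 8: GCC (Ala) → GCG (Ala) — synonymous.
Synonymous: 2 of 7.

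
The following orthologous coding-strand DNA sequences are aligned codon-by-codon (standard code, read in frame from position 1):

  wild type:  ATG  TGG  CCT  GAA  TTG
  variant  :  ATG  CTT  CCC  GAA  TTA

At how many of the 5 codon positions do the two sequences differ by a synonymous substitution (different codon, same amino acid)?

2

Codon 1: ATG Met / ATG Met — identical.
Codon 2: TGG Trp / CTT Leu — nonsynonymous.
Codon 3: CCT Pro / CCC Pro — synonymous.
Codon 4: GAA Glu / GAA Glu — identical.
Codon 5: TTG Leu / TTA Leu — synonymous.
Synonymous differences: 2.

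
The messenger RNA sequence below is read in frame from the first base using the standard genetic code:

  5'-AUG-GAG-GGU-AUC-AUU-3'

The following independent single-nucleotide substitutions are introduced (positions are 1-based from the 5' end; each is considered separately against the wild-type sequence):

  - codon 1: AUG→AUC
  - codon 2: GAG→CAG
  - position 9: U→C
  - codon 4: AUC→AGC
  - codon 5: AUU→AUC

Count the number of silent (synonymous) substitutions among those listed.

Codon 1: AUG (Met) → AUC (Ile) — missense.
Codon 2: GAG (Glu) → CAG (Gln) — missense.
Codon 3: GGU (Gly) → GGC (Gly) — synonymous.
Codon 4: AUC (Ile) → AGC (Ser) — missense.
Codon 5: AUU (Ile) → AUC (Ile) — synonymous.
Synonymous: 2 of 5.

2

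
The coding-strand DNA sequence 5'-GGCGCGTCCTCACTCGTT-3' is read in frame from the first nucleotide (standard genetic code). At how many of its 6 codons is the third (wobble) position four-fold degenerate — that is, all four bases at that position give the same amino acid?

Codon 1 GGC (Gly): third position 4-fold.
Codon 2 GCG (Ala): third position 4-fold.
Codon 3 TCC (Ser): third position 4-fold.
Codon 4 TCA (Ser): third position 4-fold.
Codon 5 CTC (Leu): third position 4-fold.
Codon 6 GTT (Val): third position 4-fold.
Four-fold degenerate third positions: 6.

6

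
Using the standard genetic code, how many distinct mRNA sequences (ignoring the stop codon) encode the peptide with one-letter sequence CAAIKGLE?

Cys: 2 codons.
Ala: 4 codons.
Ala: 4 codons.
Ile: 3 codons.
Lys: 2 codons.
Gly: 4 codons.
Leu: 6 codons.
Glu: 2 codons.
2 × 4 × 4 × 3 × 2 × 4 × 6 × 2 = 9216.

9216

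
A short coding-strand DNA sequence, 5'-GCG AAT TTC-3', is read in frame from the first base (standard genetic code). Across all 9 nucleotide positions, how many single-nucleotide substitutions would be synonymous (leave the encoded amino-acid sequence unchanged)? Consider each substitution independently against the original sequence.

5

Codon 1 (GCG, Ala): 3 synonymous substitutions.
Codon 2 (AAT, Asn): 1 synonymous substitution.
Codon 3 (TTC, Phe): 1 synonymous substitution.
Total: 3 + 1 + 1 = 5.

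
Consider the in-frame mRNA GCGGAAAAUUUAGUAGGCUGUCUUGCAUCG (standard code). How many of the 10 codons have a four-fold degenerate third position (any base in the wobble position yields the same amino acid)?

6

Codon 1 GCG (Ala): third position 4-fold.
Codon 2 GAA (Glu): third position 2-fold.
Codon 3 AAU (Asn): third position 2-fold.
Codon 4 UUA (Leu): third position 2-fold.
Codon 5 GUA (Val): third position 4-fold.
Codon 6 GGC (Gly): third position 4-fold.
Codon 7 UGU (Cys): third position 2-fold.
Codon 8 CUU (Leu): third position 4-fold.
Codon 9 GCA (Ala): third position 4-fold.
Codon 10 UCG (Ser): third position 4-fold.
Four-fold degenerate third positions: 6.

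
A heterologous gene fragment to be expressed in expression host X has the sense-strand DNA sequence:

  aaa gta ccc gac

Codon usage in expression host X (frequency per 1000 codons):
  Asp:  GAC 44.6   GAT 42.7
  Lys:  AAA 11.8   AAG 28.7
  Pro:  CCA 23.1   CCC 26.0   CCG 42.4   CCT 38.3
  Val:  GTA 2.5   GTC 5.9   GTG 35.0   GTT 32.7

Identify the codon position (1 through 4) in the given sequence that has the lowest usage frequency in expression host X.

2

Codon 1 AAA (Lys): 11.8 per 1000.
Codon 2 GTA (Val): 2.5 per 1000.
Codon 3 CCC (Pro): 26.0 per 1000.
Codon 4 GAC (Asp): 44.6 per 1000.
Lowest frequency is 2.5 at codon 2.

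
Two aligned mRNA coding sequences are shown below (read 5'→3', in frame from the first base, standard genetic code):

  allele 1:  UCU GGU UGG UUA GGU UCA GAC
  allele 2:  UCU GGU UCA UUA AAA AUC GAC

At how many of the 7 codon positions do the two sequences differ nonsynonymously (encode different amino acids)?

3

Codon 1: UCU Ser / UCU Ser — identical.
Codon 2: GGU Gly / GGU Gly — identical.
Codon 3: UGG Trp / UCA Ser — nonsynonymous.
Codon 4: UUA Leu / UUA Leu — identical.
Codon 5: GGU Gly / AAA Lys — nonsynonymous.
Codon 6: UCA Ser / AUC Ile — nonsynonymous.
Codon 7: GAC Asp / GAC Asp — identical.
Nonsynonymous differences: 3.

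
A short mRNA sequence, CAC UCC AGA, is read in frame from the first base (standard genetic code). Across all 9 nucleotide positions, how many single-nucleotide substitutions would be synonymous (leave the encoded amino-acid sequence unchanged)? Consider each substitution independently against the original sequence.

6

Codon 1 (CAC, His): 1 synonymous substitution.
Codon 2 (UCC, Ser): 3 synonymous substitutions.
Codon 3 (AGA, Arg): 2 synonymous substitutions.
Total: 1 + 3 + 2 = 6.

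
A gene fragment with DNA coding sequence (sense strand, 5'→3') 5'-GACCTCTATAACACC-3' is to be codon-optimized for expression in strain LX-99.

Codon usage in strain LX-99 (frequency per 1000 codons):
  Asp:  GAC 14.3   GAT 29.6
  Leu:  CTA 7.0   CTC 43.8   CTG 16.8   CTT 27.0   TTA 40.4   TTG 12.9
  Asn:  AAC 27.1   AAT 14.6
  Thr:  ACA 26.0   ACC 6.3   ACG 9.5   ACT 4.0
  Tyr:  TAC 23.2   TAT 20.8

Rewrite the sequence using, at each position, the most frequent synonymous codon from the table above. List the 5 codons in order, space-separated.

Codon 1 (Asp): best is GAT at 29.6.
Codon 2 (Leu): best is CTC at 43.8.
Codon 3 (Tyr): best is TAC at 23.2.
Codon 4 (Asn): best is AAC at 27.1.
Codon 5 (Thr): best is ACA at 26.0.

GAT CTC TAC AAC ACA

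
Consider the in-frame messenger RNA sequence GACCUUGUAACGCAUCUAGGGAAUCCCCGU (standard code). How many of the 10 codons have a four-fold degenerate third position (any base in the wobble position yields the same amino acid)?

Codon 1 GAC (Asp): third position 2-fold.
Codon 2 CUU (Leu): third position 4-fold.
Codon 3 GUA (Val): third position 4-fold.
Codon 4 ACG (Thr): third position 4-fold.
Codon 5 CAU (His): third position 2-fold.
Codon 6 CUA (Leu): third position 4-fold.
Codon 7 GGG (Gly): third position 4-fold.
Codon 8 AAU (Asn): third position 2-fold.
Codon 9 CCC (Pro): third position 4-fold.
Codon 10 CGU (Arg): third position 4-fold.
Four-fold degenerate third positions: 7.

7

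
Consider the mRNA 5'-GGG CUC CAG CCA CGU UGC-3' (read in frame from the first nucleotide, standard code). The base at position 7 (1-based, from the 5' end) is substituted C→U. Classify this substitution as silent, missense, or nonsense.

nonsense

Position 7 falls in codon 3: CAG → Gln.
After the substitution the codon is UAG → Stop.
The new codon is a stop codon, so this is a nonsense mutation.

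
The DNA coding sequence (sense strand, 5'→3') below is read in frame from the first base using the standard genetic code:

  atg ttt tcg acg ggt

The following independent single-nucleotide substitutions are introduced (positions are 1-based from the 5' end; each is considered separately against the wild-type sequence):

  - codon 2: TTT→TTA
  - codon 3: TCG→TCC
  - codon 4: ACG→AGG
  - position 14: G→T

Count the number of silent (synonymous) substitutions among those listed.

1

Codon 2: TTT (Phe) → TTA (Leu) — missense.
Codon 3: TCG (Ser) → TCC (Ser) — synonymous.
Codon 4: ACG (Thr) → AGG (Arg) — missense.
Codon 5: GGT (Gly) → GTT (Val) — missense.
Synonymous: 1 of 4.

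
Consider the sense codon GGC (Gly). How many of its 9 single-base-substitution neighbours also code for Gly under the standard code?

3

Position 1: none → 0 synonymous.
Position 2: none → 0 synonymous.
Position 3: GGT, GGA, GGG → 3 synonymous.
Total: 0 + 0 + 3 = 3.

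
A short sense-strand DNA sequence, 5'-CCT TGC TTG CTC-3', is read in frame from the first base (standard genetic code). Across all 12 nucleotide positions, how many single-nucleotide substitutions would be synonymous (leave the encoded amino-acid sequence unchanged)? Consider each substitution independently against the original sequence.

9

Codon 1 (CCT, Pro): 3 synonymous substitutions.
Codon 2 (TGC, Cys): 1 synonymous substitution.
Codon 3 (TTG, Leu): 2 synonymous substitutions.
Codon 4 (CTC, Leu): 3 synonymous substitutions.
Total: 3 + 1 + 2 + 3 = 9.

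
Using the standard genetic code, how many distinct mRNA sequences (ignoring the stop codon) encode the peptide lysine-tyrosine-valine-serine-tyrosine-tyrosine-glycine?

Lys: 2 codons.
Tyr: 2 codons.
Val: 4 codons.
Ser: 6 codons.
Tyr: 2 codons.
Tyr: 2 codons.
Gly: 4 codons.
2 × 2 × 4 × 6 × 2 × 2 × 4 = 1536.

1536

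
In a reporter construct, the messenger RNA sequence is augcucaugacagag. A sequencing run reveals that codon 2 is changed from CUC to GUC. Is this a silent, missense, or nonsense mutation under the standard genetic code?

missense

Position 4 falls in codon 2: CUC → Leu.
After the substitution the codon is GUC → Val.
Leu ≠ Val, so this is a missense mutation.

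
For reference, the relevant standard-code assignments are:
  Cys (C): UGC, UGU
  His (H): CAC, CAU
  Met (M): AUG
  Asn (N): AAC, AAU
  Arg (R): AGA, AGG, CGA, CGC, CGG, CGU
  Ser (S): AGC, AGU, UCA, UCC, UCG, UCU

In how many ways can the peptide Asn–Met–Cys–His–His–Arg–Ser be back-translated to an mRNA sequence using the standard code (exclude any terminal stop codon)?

Asn: 2 codons.
Met: 1 codon.
Cys: 2 codons.
His: 2 codons.
His: 2 codons.
Arg: 6 codons.
Ser: 6 codons.
2 × 1 × 2 × 2 × 2 × 6 × 6 = 576.

576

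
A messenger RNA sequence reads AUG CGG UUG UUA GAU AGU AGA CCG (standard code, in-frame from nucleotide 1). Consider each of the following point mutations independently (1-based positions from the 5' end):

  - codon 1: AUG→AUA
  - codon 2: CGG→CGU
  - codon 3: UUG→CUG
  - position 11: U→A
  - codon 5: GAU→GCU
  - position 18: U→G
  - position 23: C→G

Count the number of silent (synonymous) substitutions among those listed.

2

Codon 1: AUG (Met) → AUA (Ile) — missense.
Codon 2: CGG (Arg) → CGU (Arg) — synonymous.
Codon 3: UUG (Leu) → CUG (Leu) — synonymous.
Codon 4: UUA (Leu) → UAA (Stop) — nonsense.
Codon 5: GAU (Asp) → GCU (Ala) — missense.
Codon 6: AGU (Ser) → AGG (Arg) — missense.
Codon 8: CCG (Pro) → CGG (Arg) — missense.
Synonymous: 2 of 7.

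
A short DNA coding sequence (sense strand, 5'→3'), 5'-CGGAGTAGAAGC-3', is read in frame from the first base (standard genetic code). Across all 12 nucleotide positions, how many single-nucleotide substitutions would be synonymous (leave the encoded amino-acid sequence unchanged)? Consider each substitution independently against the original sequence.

8

Codon 1 (CGG, Arg): 4 synonymous substitutions.
Codon 2 (AGT, Ser): 1 synonymous substitution.
Codon 3 (AGA, Arg): 2 synonymous substitutions.
Codon 4 (AGC, Ser): 1 synonymous substitution.
Total: 4 + 1 + 2 + 1 = 8.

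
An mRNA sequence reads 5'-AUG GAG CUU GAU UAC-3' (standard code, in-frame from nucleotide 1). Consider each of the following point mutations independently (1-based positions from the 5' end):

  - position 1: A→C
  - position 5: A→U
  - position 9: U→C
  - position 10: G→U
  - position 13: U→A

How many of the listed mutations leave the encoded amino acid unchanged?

1

Codon 1: AUG (Met) → CUG (Leu) — missense.
Codon 2: GAG (Glu) → GUG (Val) — missense.
Codon 3: CUU (Leu) → CUC (Leu) — synonymous.
Codon 4: GAU (Asp) → UAU (Tyr) — missense.
Codon 5: UAC (Tyr) → AAC (Asn) — missense.
Synonymous: 1 of 5.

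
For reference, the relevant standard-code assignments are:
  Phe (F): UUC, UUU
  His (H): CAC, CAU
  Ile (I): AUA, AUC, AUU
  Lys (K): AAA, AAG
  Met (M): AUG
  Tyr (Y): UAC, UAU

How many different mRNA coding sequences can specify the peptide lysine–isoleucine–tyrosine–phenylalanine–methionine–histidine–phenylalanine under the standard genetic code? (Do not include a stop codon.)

Lys: 2 codons.
Ile: 3 codons.
Tyr: 2 codons.
Phe: 2 codons.
Met: 1 codon.
His: 2 codons.
Phe: 2 codons.
2 × 3 × 2 × 2 × 1 × 2 × 2 = 96.

96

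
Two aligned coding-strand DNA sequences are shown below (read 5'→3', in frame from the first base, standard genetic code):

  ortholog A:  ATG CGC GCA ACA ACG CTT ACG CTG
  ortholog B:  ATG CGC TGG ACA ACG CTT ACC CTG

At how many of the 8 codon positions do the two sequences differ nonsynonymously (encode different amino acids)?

1

Codon 1: ATG Met / ATG Met — identical.
Codon 2: CGC Arg / CGC Arg — identical.
Codon 3: GCA Ala / TGG Trp — nonsynonymous.
Codon 4: ACA Thr / ACA Thr — identical.
Codon 5: ACG Thr / ACG Thr — identical.
Codon 6: CTT Leu / CTT Leu — identical.
Codon 7: ACG Thr / ACC Thr — synonymous.
Codon 8: CTG Leu / CTG Leu — identical.
Nonsynonymous differences: 1.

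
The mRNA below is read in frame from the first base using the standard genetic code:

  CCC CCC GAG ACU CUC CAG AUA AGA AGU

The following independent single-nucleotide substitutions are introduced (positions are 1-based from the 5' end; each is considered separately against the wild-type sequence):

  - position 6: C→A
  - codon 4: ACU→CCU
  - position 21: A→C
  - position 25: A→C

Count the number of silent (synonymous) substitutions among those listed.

Codon 2: CCC (Pro) → CCA (Pro) — synonymous.
Codon 4: ACU (Thr) → CCU (Pro) — missense.
Codon 7: AUA (Ile) → AUC (Ile) — synonymous.
Codon 9: AGU (Ser) → CGU (Arg) — missense.
Synonymous: 2 of 4.

2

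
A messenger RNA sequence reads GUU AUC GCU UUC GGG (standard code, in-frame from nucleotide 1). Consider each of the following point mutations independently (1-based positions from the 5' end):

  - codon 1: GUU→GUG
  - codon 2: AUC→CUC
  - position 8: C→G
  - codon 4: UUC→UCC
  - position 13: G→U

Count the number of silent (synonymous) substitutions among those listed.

Codon 1: GUU (Val) → GUG (Val) — synonymous.
Codon 2: AUC (Ile) → CUC (Leu) — missense.
Codon 3: GCU (Ala) → GGU (Gly) — missense.
Codon 4: UUC (Phe) → UCC (Ser) — missense.
Codon 5: GGG (Gly) → UGG (Trp) — missense.
Synonymous: 1 of 5.

1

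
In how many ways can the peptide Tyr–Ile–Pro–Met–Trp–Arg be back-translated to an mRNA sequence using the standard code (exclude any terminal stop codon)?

Tyr: 2 codons.
Ile: 3 codons.
Pro: 4 codons.
Met: 1 codon.
Trp: 1 codon.
Arg: 6 codons.
2 × 3 × 4 × 1 × 1 × 6 = 144.

144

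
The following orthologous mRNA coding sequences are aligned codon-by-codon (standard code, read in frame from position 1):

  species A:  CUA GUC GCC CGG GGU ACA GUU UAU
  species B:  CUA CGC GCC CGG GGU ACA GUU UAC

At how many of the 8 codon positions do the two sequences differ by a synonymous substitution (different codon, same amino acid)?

1

Codon 1: CUA Leu / CUA Leu — identical.
Codon 2: GUC Val / CGC Arg — nonsynonymous.
Codon 3: GCC Ala / GCC Ala — identical.
Codon 4: CGG Arg / CGG Arg — identical.
Codon 5: GGU Gly / GGU Gly — identical.
Codon 6: ACA Thr / ACA Thr — identical.
Codon 7: GUU Val / GUU Val — identical.
Codon 8: UAU Tyr / UAC Tyr — synonymous.
Synonymous differences: 1.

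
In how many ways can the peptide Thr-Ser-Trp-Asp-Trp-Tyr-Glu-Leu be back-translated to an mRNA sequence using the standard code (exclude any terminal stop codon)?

Thr: 4 codons.
Ser: 6 codons.
Trp: 1 codon.
Asp: 2 codons.
Trp: 1 codon.
Tyr: 2 codons.
Glu: 2 codons.
Leu: 6 codons.
4 × 6 × 1 × 2 × 1 × 2 × 2 × 6 = 1152.

1152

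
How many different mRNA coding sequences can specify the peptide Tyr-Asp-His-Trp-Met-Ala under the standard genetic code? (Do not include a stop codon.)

Tyr: 2 codons.
Asp: 2 codons.
His: 2 codons.
Trp: 1 codon.
Met: 1 codon.
Ala: 4 codons.
2 × 2 × 2 × 1 × 1 × 4 = 32.

32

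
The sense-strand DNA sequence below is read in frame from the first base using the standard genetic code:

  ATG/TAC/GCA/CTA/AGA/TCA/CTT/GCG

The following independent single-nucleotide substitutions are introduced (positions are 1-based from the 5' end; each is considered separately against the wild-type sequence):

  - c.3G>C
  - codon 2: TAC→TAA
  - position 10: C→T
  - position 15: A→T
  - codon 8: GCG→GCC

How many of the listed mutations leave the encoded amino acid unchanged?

2

Codon 1: ATG (Met) → ATC (Ile) — missense.
Codon 2: TAC (Tyr) → TAA (Stop) — nonsense.
Codon 4: CTA (Leu) → TTA (Leu) — synonymous.
Codon 5: AGA (Arg) → AGT (Ser) — missense.
Codon 8: GCG (Ala) → GCC (Ala) — synonymous.
Synonymous: 2 of 5.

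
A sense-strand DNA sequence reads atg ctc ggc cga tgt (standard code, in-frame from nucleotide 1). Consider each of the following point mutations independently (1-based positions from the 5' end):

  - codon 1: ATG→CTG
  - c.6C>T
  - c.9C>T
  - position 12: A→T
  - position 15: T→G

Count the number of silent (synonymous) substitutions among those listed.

3

Codon 1: ATG (Met) → CTG (Leu) — missense.
Codon 2: CTC (Leu) → CTT (Leu) — synonymous.
Codon 3: GGC (Gly) → GGT (Gly) — synonymous.
Codon 4: CGA (Arg) → CGT (Arg) — synonymous.
Codon 5: TGT (Cys) → TGG (Trp) — missense.
Synonymous: 3 of 5.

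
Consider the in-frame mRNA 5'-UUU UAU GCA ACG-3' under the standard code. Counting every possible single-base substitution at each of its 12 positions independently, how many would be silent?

Codon 1 (UUU, Phe): 1 synonymous substitution.
Codon 2 (UAU, Tyr): 1 synonymous substitution.
Codon 3 (GCA, Ala): 3 synonymous substitutions.
Codon 4 (ACG, Thr): 3 synonymous substitutions.
Total: 1 + 1 + 3 + 3 = 8.

8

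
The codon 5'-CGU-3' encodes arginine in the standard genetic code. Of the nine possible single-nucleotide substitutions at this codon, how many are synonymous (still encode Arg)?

Position 1: none → 0 synonymous.
Position 2: none → 0 synonymous.
Position 3: CGC, CGA, CGG → 3 synonymous.
Total: 0 + 0 + 3 = 3.

3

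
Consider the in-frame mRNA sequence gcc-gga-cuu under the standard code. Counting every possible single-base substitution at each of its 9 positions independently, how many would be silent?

9

Codon 1 (GCC, Ala): 3 synonymous substitutions.
Codon 2 (GGA, Gly): 3 synonymous substitutions.
Codon 3 (CUU, Leu): 3 synonymous substitutions.
Total: 3 + 3 + 3 = 9.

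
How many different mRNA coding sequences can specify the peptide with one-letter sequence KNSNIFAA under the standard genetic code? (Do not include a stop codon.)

Lys: 2 codons.
Asn: 2 codons.
Ser: 6 codons.
Asn: 2 codons.
Ile: 3 codons.
Phe: 2 codons.
Ala: 4 codons.
Ala: 4 codons.
2 × 2 × 6 × 2 × 3 × 2 × 4 × 4 = 4608.

4608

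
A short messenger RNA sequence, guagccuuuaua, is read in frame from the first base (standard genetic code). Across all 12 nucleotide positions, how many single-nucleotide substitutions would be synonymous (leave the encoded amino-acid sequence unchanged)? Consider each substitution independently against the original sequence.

9

Codon 1 (GUA, Val): 3 synonymous substitutions.
Codon 2 (GCC, Ala): 3 synonymous substitutions.
Codon 3 (UUU, Phe): 1 synonymous substitution.
Codon 4 (AUA, Ile): 2 synonymous substitutions.
Total: 3 + 3 + 1 + 2 = 9.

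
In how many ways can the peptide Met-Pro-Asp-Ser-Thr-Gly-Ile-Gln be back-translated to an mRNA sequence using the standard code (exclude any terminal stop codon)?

4608

Met: 1 codon.
Pro: 4 codons.
Asp: 2 codons.
Ser: 6 codons.
Thr: 4 codons.
Gly: 4 codons.
Ile: 3 codons.
Gln: 2 codons.
1 × 4 × 2 × 6 × 4 × 4 × 3 × 2 = 4608.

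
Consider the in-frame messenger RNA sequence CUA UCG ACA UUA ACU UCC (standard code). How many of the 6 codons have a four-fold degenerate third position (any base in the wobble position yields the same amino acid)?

5

Codon 1 CUA (Leu): third position 4-fold.
Codon 2 UCG (Ser): third position 4-fold.
Codon 3 ACA (Thr): third position 4-fold.
Codon 4 UUA (Leu): third position 2-fold.
Codon 5 ACU (Thr): third position 4-fold.
Codon 6 UCC (Ser): third position 4-fold.
Four-fold degenerate third positions: 5.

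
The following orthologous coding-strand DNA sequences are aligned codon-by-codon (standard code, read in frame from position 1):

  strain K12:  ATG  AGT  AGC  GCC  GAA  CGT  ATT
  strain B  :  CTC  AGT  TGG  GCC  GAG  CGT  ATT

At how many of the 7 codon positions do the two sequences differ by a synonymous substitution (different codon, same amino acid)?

1

Codon 1: ATG Met / CTC Leu — nonsynonymous.
Codon 2: AGT Ser / AGT Ser — identical.
Codon 3: AGC Ser / TGG Trp — nonsynonymous.
Codon 4: GCC Ala / GCC Ala — identical.
Codon 5: GAA Glu / GAG Glu — synonymous.
Codon 6: CGT Arg / CGT Arg — identical.
Codon 7: ATT Ile / ATT Ile — identical.
Synonymous differences: 1.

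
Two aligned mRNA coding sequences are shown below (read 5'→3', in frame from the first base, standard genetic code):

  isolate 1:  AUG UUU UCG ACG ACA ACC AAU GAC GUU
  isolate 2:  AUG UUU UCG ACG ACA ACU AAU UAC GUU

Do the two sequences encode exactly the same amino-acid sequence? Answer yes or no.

Codon 1: AUG Met / AUG Met — identical.
Codon 2: UUU Phe / UUU Phe — identical.
Codon 3: UCG Ser / UCG Ser — identical.
Codon 4: ACG Thr / ACG Thr — identical.
Codon 5: ACA Thr / ACA Thr — identical.
Codon 6: ACC Thr / ACU Thr — synonymous.
Codon 7: AAU Asn / AAU Asn — identical.
Codon 8: GAC Asp / UAC Tyr — nonsynonymous.
Codon 9: GUU Val / GUU Val — identical.
Nonsynonymous differences: 1 → different protein.

no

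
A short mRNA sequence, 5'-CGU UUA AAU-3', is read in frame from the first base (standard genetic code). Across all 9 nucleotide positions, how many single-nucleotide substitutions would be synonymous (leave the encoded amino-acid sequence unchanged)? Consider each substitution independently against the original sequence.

6

Codon 1 (CGU, Arg): 3 synonymous substitutions.
Codon 2 (UUA, Leu): 2 synonymous substitutions.
Codon 3 (AAU, Asn): 1 synonymous substitution.
Total: 3 + 2 + 1 = 6.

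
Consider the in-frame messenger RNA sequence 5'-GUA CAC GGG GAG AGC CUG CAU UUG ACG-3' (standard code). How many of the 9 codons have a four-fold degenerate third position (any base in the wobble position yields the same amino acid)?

4

Codon 1 GUA (Val): third position 4-fold.
Codon 2 CAC (His): third position 2-fold.
Codon 3 GGG (Gly): third position 4-fold.
Codon 4 GAG (Glu): third position 2-fold.
Codon 5 AGC (Ser): third position 2-fold.
Codon 6 CUG (Leu): third position 4-fold.
Codon 7 CAU (His): third position 2-fold.
Codon 8 UUG (Leu): third position 2-fold.
Codon 9 ACG (Thr): third position 4-fold.
Four-fold degenerate third positions: 4.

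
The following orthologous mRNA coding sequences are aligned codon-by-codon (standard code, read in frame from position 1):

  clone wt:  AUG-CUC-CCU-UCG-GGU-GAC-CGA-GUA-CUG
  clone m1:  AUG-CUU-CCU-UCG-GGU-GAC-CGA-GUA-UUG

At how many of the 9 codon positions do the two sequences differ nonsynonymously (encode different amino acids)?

Codon 1: AUG Met / AUG Met — identical.
Codon 2: CUC Leu / CUU Leu — synonymous.
Codon 3: CCU Pro / CCU Pro — identical.
Codon 4: UCG Ser / UCG Ser — identical.
Codon 5: GGU Gly / GGU Gly — identical.
Codon 6: GAC Asp / GAC Asp — identical.
Codon 7: CGA Arg / CGA Arg — identical.
Codon 8: GUA Val / GUA Val — identical.
Codon 9: CUG Leu / UUG Leu — synonymous.
Nonsynonymous differences: 0.

0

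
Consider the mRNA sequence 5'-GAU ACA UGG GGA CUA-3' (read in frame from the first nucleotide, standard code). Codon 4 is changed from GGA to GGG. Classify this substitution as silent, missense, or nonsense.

silent

Position 12 falls in codon 4: GGA → Gly.
After the substitution the codon is GGG → Gly.
Both encode Gly, so the change is synonymous.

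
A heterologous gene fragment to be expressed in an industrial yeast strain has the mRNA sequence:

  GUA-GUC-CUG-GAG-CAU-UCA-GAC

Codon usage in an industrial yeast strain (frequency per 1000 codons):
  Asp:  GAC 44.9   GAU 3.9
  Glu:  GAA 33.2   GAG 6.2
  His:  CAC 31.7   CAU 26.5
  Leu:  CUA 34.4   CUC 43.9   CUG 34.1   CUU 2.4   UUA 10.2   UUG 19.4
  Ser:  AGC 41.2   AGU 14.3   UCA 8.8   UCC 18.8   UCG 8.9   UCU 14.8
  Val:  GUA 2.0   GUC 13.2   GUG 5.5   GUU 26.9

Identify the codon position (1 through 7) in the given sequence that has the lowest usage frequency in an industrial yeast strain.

1

Codon 1 GUA (Val): 2.0 per 1000.
Codon 2 GUC (Val): 13.2 per 1000.
Codon 3 CUG (Leu): 34.1 per 1000.
Codon 4 GAG (Glu): 6.2 per 1000.
Codon 5 CAU (His): 26.5 per 1000.
Codon 6 UCA (Ser): 8.8 per 1000.
Codon 7 GAC (Asp): 44.9 per 1000.
Lowest frequency is 2.0 at codon 1.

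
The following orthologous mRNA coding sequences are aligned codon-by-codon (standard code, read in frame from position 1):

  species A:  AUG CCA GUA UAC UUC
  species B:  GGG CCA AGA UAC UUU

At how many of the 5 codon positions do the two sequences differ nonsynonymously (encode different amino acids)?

2

Codon 1: AUG Met / GGG Gly — nonsynonymous.
Codon 2: CCA Pro / CCA Pro — identical.
Codon 3: GUA Val / AGA Arg — nonsynonymous.
Codon 4: UAC Tyr / UAC Tyr — identical.
Codon 5: UUC Phe / UUU Phe — synonymous.
Nonsynonymous differences: 2.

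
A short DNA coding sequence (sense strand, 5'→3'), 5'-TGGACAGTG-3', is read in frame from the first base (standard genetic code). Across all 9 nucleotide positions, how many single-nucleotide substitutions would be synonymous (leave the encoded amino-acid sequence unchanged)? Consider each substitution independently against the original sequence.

6

Codon 1 (TGG, Trp): 0 synonymous substitutions.
Codon 2 (ACA, Thr): 3 synonymous substitutions.
Codon 3 (GTG, Val): 3 synonymous substitutions.
Total: 0 + 3 + 3 = 6.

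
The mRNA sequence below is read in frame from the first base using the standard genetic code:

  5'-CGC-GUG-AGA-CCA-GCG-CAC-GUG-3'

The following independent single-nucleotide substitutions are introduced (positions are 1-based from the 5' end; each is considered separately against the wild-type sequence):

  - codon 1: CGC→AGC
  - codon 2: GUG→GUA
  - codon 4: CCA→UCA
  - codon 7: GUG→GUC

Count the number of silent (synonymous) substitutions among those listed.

2

Codon 1: CGC (Arg) → AGC (Ser) — missense.
Codon 2: GUG (Val) → GUA (Val) — synonymous.
Codon 4: CCA (Pro) → UCA (Ser) — missense.
Codon 7: GUG (Val) → GUC (Val) — synonymous.
Synonymous: 2 of 4.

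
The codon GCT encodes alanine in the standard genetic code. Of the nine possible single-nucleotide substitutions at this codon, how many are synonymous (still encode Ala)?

3

Position 1: none → 0 synonymous.
Position 2: none → 0 synonymous.
Position 3: GCC, GCA, GCG → 3 synonymous.
Total: 0 + 0 + 3 = 3.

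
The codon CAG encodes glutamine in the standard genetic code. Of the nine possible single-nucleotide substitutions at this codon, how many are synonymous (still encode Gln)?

1

Position 1: none → 0 synonymous.
Position 2: none → 0 synonymous.
Position 3: CAA → 1 synonymous.
Total: 0 + 0 + 1 = 1.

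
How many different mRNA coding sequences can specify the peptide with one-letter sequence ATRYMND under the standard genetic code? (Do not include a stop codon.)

768

Ala: 4 codons.
Thr: 4 codons.
Arg: 6 codons.
Tyr: 2 codons.
Met: 1 codon.
Asn: 2 codons.
Asp: 2 codons.
4 × 4 × 6 × 2 × 1 × 2 × 2 = 768.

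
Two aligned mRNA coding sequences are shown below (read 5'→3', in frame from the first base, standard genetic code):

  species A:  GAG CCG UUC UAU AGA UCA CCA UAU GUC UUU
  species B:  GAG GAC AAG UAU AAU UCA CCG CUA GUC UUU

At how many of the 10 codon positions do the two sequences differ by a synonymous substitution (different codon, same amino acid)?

Codon 1: GAG Glu / GAG Glu — identical.
Codon 2: CCG Pro / GAC Asp — nonsynonymous.
Codon 3: UUC Phe / AAG Lys — nonsynonymous.
Codon 4: UAU Tyr / UAU Tyr — identical.
Codon 5: AGA Arg / AAU Asn — nonsynonymous.
Codon 6: UCA Ser / UCA Ser — identical.
Codon 7: CCA Pro / CCG Pro — synonymous.
Codon 8: UAU Tyr / CUA Leu — nonsynonymous.
Codon 9: GUC Val / GUC Val — identical.
Codon 10: UUU Phe / UUU Phe — identical.
Synonymous differences: 1.

1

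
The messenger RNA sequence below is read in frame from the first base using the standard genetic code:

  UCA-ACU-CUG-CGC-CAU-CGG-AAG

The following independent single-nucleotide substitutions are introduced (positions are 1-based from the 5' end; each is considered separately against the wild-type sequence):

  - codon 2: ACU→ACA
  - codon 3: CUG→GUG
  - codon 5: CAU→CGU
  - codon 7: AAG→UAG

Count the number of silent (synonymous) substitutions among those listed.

1

Codon 2: ACU (Thr) → ACA (Thr) — synonymous.
Codon 3: CUG (Leu) → GUG (Val) — missense.
Codon 5: CAU (His) → CGU (Arg) — missense.
Codon 7: AAG (Lys) → UAG (Stop) — nonsense.
Synonymous: 1 of 4.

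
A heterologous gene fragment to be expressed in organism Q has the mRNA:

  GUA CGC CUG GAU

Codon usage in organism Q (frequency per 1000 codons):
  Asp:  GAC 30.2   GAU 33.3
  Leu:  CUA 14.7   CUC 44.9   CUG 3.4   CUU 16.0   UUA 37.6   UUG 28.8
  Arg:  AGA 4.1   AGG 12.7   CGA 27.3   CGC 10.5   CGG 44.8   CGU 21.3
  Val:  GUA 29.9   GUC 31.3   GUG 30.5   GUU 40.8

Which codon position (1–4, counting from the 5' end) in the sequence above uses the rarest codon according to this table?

Codon 1 GUA (Val): 29.9 per 1000.
Codon 2 CGC (Arg): 10.5 per 1000.
Codon 3 CUG (Leu): 3.4 per 1000.
Codon 4 GAU (Asp): 33.3 per 1000.
Lowest frequency is 3.4 at codon 3.

3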